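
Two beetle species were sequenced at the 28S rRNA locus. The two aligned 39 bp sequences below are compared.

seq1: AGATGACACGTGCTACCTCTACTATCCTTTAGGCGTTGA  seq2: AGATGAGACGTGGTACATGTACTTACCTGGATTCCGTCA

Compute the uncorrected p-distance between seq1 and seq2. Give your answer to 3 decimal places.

The sequences differ at 13 of 39 positions.
p = 13/39 = 0.333333… ≈ 0.333 (to 3 d.p.).

0.333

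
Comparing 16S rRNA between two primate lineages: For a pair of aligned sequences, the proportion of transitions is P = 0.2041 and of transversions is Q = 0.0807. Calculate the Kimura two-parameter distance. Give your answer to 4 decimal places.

Under the Kimura two-parameter model, d = −½ ln(1 − 2P − Q) − ¼ ln(1 − 2Q).
1 − 2P − Q = 0.5111, giving −½ ln(0.5111) = 0.335595.
1 − 2Q = 0.8386, giving −¼ ln(0.8386) = 0.044005.
d = 0.335595 + 0.044005 = 0.379600.

0.3796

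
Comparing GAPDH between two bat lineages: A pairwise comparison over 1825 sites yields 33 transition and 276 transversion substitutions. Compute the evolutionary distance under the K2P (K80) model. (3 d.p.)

0.194

P = 33/1825 ≈ 0.018082 and Q = 276/1825 ≈ 0.151233.
Under the Kimura two-parameter model, d = −½ ln(1 − 2P − Q) − ¼ ln(1 − 2Q).
1 − 2P − Q = 0.812603, giving −½ ln(0.812603) = 0.103756.
1 − 2Q = 0.697534, giving −¼ ln(0.697534) = 0.090051.
d = 0.103756 + 0.090051 = 0.193807.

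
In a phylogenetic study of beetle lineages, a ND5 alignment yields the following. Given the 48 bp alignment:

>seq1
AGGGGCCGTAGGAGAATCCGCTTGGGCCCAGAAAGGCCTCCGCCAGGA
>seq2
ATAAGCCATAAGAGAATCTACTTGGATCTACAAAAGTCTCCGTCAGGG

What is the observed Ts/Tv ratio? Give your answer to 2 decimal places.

6.50

Transitions are A↔G and C↔T; transversions are all other mismatches.
Transitions: 13. Transversions: 2.
R = 13/2 = 6.50.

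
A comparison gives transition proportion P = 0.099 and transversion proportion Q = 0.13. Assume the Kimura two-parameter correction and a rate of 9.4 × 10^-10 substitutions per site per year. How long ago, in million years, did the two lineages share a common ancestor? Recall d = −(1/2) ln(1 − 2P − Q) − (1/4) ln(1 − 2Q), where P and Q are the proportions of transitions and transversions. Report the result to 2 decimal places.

Under the Kimura two-parameter model, d = −½ ln(1 − 2P − Q) − ¼ ln(1 − 2Q).
1 − 2P − Q = 0.672, giving −½ ln(0.672) = 0.198748.
1 − 2Q = 0.74, giving −¼ ln(0.74) = 0.075276.
d = 0.198748 + 0.075276 = 0.274024.
Under a molecular clock d = 2μt, so t = d/(2μ) = 0.274024 / (2 × 9.4 × 10^-10) = 145.76 million years.

145.76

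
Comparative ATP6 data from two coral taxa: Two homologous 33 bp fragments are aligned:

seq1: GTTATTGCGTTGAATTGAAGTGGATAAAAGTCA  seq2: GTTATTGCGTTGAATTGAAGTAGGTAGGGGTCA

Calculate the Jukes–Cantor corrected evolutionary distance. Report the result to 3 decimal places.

The sequences differ at 5 of 33 sites (22, 24, 27, 28, 29), so p = 5/33 ≈ 0.151515.
d = −(3/4) ln(1 − 4p/3) = −0.75 ln(1 − 0.20202) = −0.75 ln(0.79798)
  = −0.75 × (-0.225672) = 0.169254 substitutions/site.

0.169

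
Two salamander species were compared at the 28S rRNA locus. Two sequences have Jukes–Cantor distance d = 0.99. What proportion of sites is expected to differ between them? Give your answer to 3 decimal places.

p = (3/4)(1 − e^(−4d/3)) = 0.75 × (1 − e^(-1.32)) = 0.75 × (1 − 0.267135) = 0.549649.

0.550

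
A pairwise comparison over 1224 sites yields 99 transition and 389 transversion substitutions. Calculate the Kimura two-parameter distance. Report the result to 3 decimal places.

P = 99/1224 ≈ 0.080882 and Q = 389/1224 ≈ 0.31781.
Under the Kimura two-parameter model, d = −½ ln(1 − 2P − Q) − ¼ ln(1 − 2Q).
1 − 2P − Q = 0.520426, giving −½ ln(0.520426) = 0.326554.
1 − 2Q = 0.36438, giving −¼ ln(0.36438) = 0.252389.
d = 0.326554 + 0.252389 = 0.578943.

0.579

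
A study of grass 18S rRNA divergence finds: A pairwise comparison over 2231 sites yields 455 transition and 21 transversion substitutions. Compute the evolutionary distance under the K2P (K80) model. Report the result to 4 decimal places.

P = 455/2231 ≈ 0.203944 and Q = 21/2231 ≈ 0.009413.
Under the Kimura two-parameter model, d = −½ ln(1 − 2P − Q) − ¼ ln(1 − 2Q).
1 − 2P − Q = 0.582699, giving −½ ln(0.582699) = 0.270042.
1 − 2Q = 0.981174, giving −¼ ln(0.981174) = 0.004751.
d = 0.270042 + 0.004751 = 0.274793.

0.2748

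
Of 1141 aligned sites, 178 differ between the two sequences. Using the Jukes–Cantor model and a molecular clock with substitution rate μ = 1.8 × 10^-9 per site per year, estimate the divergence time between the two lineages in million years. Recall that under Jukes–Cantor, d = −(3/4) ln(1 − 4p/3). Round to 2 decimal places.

p = 178/1141 ≈ 0.156004.
d = −(3/4) ln(1 − 4p/3) = −0.75 ln(1 − 0.208005) = −0.75 ln(0.791995)
  = −0.75 × (-0.233200) = 0.174900 substitutions/site.
Under a molecular clock d = 2μt, so t = d/(2μ) = 0.174900 / (2 × 1.8 × 10^-9) = 48.58 million years.

48.58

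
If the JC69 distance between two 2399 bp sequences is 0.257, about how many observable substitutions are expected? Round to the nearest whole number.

522

Invert JC69: p = (3/4)(1 − e^(−4d/3)) = 0.75 × (1 − e^(-0.342667)) = 0.75 × (1 − 0.709875) = 0.217594.
Expected differing sites = pL ≈ 0.217594 × 2399 = 522.008006 ≈ 522.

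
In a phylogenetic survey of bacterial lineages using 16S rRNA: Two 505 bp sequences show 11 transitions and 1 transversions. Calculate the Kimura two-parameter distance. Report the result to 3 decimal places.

P = 11/505 ≈ 0.021782 and Q = 1/505 ≈ 0.00198.
Under the Kimura two-parameter model, d = −½ ln(1 − 2P − Q) − ¼ ln(1 − 2Q).
1 − 2P − Q = 0.954456, giving −½ ln(0.954456) = 0.023307.
1 − 2Q = 0.99604, giving −¼ ln(0.99604) = 0.000992.
d = 0.023307 + 0.000992 = 0.024299.

0.024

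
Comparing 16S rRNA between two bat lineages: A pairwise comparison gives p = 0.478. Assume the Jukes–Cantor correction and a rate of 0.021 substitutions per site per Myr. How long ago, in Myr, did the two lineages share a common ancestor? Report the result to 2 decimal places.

18.11

d = −(3/4) ln(1 − 4p/3) = −0.75 ln(1 − 0.637333) = −0.75 ln(0.362667)
  = −0.75 × (-1.014270) = 0.760703 substitutions/site.
Under a molecular clock d = 2μt, so t = d/(2μ) = 0.760703 / (2 × 0.021) = 18.11 Myr.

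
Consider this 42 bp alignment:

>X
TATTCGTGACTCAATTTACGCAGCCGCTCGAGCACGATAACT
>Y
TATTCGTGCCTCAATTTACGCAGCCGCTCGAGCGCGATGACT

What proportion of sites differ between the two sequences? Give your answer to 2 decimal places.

0.07

The sequences differ at 3 of 42 positions (sites 9, 34, 39).
p = 3/42 = 0.071428… ≈ 0.07 (to 2 d.p.).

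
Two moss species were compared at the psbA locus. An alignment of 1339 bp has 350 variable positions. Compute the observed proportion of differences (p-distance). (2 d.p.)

p = 350/1339 = 0.261389… ≈ 0.26 (to 2 d.p.).

0.26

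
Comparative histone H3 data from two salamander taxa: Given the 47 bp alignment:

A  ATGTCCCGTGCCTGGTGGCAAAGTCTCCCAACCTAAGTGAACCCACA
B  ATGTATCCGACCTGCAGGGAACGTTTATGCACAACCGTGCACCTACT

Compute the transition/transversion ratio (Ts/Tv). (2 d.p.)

Transitions are A↔G and C↔T; transversions are all other mismatches.
Transitions: 5. Transversions: 16.
R = 5/16 = 0.3125 ≈ 0.31 (to 2 d.p.).

0.31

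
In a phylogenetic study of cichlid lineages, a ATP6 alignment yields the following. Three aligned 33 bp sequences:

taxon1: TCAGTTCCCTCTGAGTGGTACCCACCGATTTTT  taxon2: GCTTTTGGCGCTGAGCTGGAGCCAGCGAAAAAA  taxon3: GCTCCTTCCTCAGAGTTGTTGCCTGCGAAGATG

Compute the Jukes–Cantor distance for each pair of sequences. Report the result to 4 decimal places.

taxon1–taxon2: 16/33 sites differ → p ≈ 0.484848, d = −0.75 ln(1 − 0.646464) = 0.779827 ≈ 0.7798.
taxon1–taxon3: 15/33 sites differ → p ≈ 0.454545, d = −0.75 ln(1 − 0.60606) = 0.698667 ≈ 0.6987.
taxon2–taxon3: 13/33 sites differ → p ≈ 0.393939, d = −0.75 ln(1 − 0.525252) = 0.558728 ≈ 0.5587.

d(taxon1,taxon2) = 0.7798, d(taxon1,taxon3) = 0.6987, d(taxon2,taxon3) = 0.5587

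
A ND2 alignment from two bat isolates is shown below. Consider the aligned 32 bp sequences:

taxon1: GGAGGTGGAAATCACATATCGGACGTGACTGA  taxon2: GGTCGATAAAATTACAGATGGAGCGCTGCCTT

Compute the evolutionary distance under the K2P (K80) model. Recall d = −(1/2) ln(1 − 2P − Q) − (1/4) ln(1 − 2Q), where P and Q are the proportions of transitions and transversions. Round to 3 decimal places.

Of 32 sites, 7 differences are transitions and 9 are transversions, so P = 7/32 = 0.21875 and Q = 9/32 = 0.28125.
Under the Kimura two-parameter model, d = −½ ln(1 − 2P − Q) − ¼ ln(1 − 2Q).
1 − 2P − Q = 0.28125, giving −½ ln(0.28125) = 0.634256.
1 − 2Q = 0.4375, giving −¼ ln(0.4375) = 0.206670.
d = 0.634256 + 0.206670 = 0.840926.

0.841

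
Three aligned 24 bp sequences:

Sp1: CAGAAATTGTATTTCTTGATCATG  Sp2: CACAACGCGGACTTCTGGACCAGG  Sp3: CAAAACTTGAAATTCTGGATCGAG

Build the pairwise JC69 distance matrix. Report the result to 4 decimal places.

Sp1–Sp2: 9/24 sites differ → p = 0.375, d = −0.75 ln(1 − 0.5) = 0.519860 ≈ 0.5199.
Sp1–Sp3: 7/24 sites differ → p ≈ 0.291667, d = −0.75 ln(1 − 0.388889) = 0.369358 ≈ 0.3694.
Sp2–Sp3: 8/24 sites differ → p ≈ 0.333333, d = −0.75 ln(1 − 0.444444) = 0.440839 ≈ 0.4408.

d(Sp1,Sp2) = 0.5199, d(Sp1,Sp3) = 0.3694, d(Sp2,Sp3) = 0.4408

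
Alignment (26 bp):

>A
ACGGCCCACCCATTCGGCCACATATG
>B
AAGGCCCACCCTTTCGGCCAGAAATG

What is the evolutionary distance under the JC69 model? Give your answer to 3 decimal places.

0.172

The sequences differ at 4 of 26 sites (2, 12, 21, 23), so p = 4/26 ≈ 0.153846.
d = −(3/4) ln(1 − 4p/3) = −0.75 ln(1 − 0.205128) = −0.75 ln(0.794872)
  = −0.75 × (-0.229574) = 0.172181 substitutions/site.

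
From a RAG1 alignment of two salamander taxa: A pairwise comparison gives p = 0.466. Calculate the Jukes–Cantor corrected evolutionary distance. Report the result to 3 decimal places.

0.728

d = −(3/4) ln(1 − 4p/3) = −0.75 ln(1 − 0.621333) = −0.75 ln(0.378667)
  = −0.75 × (-0.971098) = 0.728324 substitutions/site.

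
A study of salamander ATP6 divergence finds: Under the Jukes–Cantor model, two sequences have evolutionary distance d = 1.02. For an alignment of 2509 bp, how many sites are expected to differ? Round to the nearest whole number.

1399

Invert JC69: p = (3/4)(1 − e^(−4d/3)) = 0.75 × (1 − e^(-1.36)) = 0.75 × (1 − 0.256661) = 0.557504.
Expected differing sites = pL ≈ 0.557504 × 2509 = 1398.777536 ≈ 1399.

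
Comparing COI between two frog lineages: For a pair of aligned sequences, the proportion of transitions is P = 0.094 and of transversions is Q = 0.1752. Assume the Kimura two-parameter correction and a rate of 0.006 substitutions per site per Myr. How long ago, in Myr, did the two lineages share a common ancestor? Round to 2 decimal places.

Under the Kimura two-parameter model, d = −½ ln(1 − 2P − Q) − ¼ ln(1 − 2Q).
1 − 2P − Q = 0.6368, giving −½ ln(0.6368) = 0.225650.
1 − 2Q = 0.6496, giving −¼ ln(0.6496) = 0.107850.
d = 0.225650 + 0.107850 = 0.333500.
Under a molecular clock d = 2μt, so t = d/(2μ) = 0.333500 / (2 × 0.006) = 27.79 Myr.

27.79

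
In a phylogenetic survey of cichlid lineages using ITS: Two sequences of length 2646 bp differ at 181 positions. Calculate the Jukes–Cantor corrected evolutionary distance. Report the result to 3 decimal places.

0.072

p = 181/2646 ≈ 0.068405.
d = −(3/4) ln(1 − 4p/3) = −0.75 ln(1 − 0.091207) = −0.75 ln(0.908793)
  = −0.75 × (-0.095638) = 0.071729 substitutions/site.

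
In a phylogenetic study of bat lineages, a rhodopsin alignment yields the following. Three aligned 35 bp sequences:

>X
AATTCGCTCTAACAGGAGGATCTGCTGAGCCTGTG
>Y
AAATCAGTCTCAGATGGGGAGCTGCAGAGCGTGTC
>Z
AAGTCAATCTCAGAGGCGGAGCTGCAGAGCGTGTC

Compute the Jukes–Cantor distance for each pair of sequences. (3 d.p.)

X–Y: 11/35 sites differ → p ≈ 0.314286, d = −0.75 ln(1 − 0.419048) = 0.407315 ≈ 0.407.
X–Z: 10/35 sites differ → p ≈ 0.285714, d = −0.75 ln(1 − 0.380952) = 0.359679 ≈ 0.360.
Y–Z: 4/35 sites differ → p ≈ 0.114286, d = −0.75 ln(1 − 0.152381) = 0.123993 ≈ 0.124.

d(X,Y) = 0.407, d(X,Z) = 0.360, d(Y,Z) = 0.124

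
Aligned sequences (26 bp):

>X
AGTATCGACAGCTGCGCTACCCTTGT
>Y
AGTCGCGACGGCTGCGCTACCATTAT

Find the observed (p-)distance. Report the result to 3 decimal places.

The sequences differ at 5 of 26 positions (sites 4, 5, 10, 22, 25).
p = 5/26 = 0.192307… ≈ 0.192 (to 3 d.p.).

0.192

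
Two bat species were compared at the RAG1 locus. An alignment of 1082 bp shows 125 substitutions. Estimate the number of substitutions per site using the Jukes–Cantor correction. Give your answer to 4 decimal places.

p = 125/1082 ≈ 0.115527.
d = −(3/4) ln(1 − 4p/3) = −0.75 ln(1 − 0.154036) = −0.75 ln(0.845964)
  = −0.75 × (-0.167278) = 0.125459 substitutions/site.

0.1255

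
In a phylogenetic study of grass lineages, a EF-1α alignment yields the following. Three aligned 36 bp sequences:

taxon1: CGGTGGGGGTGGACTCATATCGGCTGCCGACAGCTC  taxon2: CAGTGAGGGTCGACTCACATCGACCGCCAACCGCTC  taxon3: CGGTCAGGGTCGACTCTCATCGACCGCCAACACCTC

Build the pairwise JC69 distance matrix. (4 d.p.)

d(taxon1,taxon2) = 0.2635, d(taxon1,taxon3) = 0.3041, d(taxon2,taxon3) = 0.1536

taxon1–taxon2: 8/36 sites differ → p ≈ 0.222222, d = −0.75 ln(1 − 0.296296) = 0.263548 ≈ 0.2635.
taxon1–taxon3: 9/36 sites differ → p = 0.25, d = −0.75 ln(1 − 0.333333) = 0.304098 ≈ 0.3041.
taxon2–taxon3: 5/36 sites differ → p ≈ 0.138889, d = −0.75 ln(1 − 0.185185) = 0.153596 ≈ 0.1536.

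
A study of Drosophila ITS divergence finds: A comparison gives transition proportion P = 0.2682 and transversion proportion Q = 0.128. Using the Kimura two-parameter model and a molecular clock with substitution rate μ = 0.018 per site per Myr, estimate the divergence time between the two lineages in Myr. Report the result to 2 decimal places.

17.22

Under the Kimura two-parameter model, d = −½ ln(1 − 2P − Q) − ¼ ln(1 − 2Q).
1 − 2P − Q = 0.3356, giving −½ ln(0.3356) = 0.545918.
1 − 2Q = 0.744, giving −¼ ln(0.744) = 0.073929.
d = 0.545918 + 0.073929 = 0.619847.
Under a molecular clock d = 2μt, so t = d/(2μ) = 0.619847 / (2 × 0.018) = 17.22 Myr.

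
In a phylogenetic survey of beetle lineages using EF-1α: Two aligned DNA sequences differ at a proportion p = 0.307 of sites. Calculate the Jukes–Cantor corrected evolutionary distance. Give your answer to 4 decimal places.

0.3949

d = −(3/4) ln(1 − 4p/3) = −0.75 ln(1 − 0.409333) = −0.75 ln(0.590667)
  = −0.75 × (-0.526503) = 0.394877 substitutions/site.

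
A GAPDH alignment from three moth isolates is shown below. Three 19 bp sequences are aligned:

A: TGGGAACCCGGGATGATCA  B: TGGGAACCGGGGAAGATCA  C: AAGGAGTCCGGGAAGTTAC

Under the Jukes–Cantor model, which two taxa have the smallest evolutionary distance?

A and B

A–B: 2/19 differ, p = 0.105, d = 0.113.
A–C: 8/19 differ, p = 0.421, d = 0.618.
B–C: 8/19 differ, p = 0.421, d = 0.618.
The smallest distance is between A and B.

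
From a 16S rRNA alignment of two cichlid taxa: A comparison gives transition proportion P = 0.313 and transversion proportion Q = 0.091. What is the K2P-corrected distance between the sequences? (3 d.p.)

Under the Kimura two-parameter model, d = −½ ln(1 − 2P − Q) − ¼ ln(1 − 2Q).
1 − 2P − Q = 0.283, giving −½ ln(0.283) = 0.631154.
1 − 2Q = 0.818, giving −¼ ln(0.818) = 0.050223.
d = 0.631154 + 0.050223 = 0.681377.

0.681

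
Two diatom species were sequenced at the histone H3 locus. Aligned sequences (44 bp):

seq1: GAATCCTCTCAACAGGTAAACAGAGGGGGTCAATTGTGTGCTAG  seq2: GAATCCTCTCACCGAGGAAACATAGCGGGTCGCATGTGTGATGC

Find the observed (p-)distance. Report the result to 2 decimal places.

0.27

The sequences differ at 12 of 44 positions.
p = 12/44 = 0.272727… ≈ 0.27 (to 2 d.p.).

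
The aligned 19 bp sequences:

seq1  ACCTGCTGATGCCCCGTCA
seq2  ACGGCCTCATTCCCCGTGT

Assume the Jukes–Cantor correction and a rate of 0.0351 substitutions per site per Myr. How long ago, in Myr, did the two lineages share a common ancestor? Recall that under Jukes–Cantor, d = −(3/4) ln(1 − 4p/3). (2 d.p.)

The sequences differ at 7 of 19 sites (3, 4, 5, 8, 11, 18, 19), so p = 7/19 ≈ 0.368421.
d = −(3/4) ln(1 − 4p/3) = −0.75 ln(1 − 0.491228) = −0.75 ln(0.508772)
  = −0.75 × (-0.675755) = 0.506816 substitutions/site.
Under a molecular clock d = 2μt, so t = d/(2μ) = 0.506816 / (2 × 0.0351) = 7.22 Myr.

7.22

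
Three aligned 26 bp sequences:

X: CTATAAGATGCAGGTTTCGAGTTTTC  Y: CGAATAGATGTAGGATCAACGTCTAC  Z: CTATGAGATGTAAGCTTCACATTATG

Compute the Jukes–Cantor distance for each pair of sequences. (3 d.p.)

X–Y: 11/26 sites differ → p ≈ 0.423077, d = −0.75 ln(1 − 0.564103) = 0.622762 ≈ 0.623.
X–Z: 9/26 sites differ → p ≈ 0.346154, d = −0.75 ln(1 − 0.461539) = 0.464280 ≈ 0.464.
Y–Z: 12/26 sites differ → p ≈ 0.461538, d = −0.75 ln(1 − 0.615384) = 0.716632 ≈ 0.717.

d(X,Y) = 0.623, d(X,Z) = 0.464, d(Y,Z) = 0.717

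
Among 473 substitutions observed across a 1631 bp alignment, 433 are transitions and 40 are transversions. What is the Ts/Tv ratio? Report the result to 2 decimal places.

R = 433/40 = 10.825 ≈ 10.83 (to 2 d.p.).

10.83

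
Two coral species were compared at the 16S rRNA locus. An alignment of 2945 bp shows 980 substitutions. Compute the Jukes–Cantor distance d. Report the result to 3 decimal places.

0.440

p = 980/2945 ≈ 0.332767.
d = −(3/4) ln(1 − 4p/3) = −0.75 ln(1 − 0.443689) = −0.75 ln(0.556311)
  = −0.75 × (-0.586428) = 0.439821 substitutions/site.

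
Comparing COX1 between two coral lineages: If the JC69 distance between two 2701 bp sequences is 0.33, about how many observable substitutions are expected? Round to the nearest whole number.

Invert JC69: p = (3/4)(1 − e^(−4d/3)) = 0.75 × (1 − e^(-0.44)) = 0.75 × (1 − 0.644036) = 0.266973.
Expected differing sites = pL ≈ 0.266973 × 2701 = 721.094073 ≈ 721.

721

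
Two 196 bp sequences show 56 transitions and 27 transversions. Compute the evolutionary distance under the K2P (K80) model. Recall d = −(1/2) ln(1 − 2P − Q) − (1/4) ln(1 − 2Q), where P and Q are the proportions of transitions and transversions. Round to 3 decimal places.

0.698

P = 56/196 ≈ 0.285714 and Q = 27/196 ≈ 0.137755.
Under the Kimura two-parameter model, d = −½ ln(1 − 2P − Q) − ¼ ln(1 − 2Q).
1 − 2P − Q = 0.290817, giving −½ ln(0.290817) = 0.617531.
1 − 2Q = 0.72449, giving −¼ ln(0.72449) = 0.080572.
d = 0.617531 + 0.080572 = 0.698103.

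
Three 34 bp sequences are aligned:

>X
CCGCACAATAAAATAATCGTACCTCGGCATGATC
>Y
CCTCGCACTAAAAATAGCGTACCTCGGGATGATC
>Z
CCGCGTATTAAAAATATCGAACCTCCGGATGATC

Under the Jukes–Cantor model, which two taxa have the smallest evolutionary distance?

X–Y: 7/34 differ, p = 0.206, d = 0.241.
X–Z: 8/34 differ, p = 0.235, d = 0.282.
Y–Z: 6/34 differ, p = 0.176, d = 0.201.
The smallest distance is between Y and Z.

Y and Z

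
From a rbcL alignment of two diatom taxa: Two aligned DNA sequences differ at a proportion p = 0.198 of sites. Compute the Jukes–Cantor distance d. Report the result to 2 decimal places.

d = −(3/4) ln(1 − 4p/3) = −0.75 ln(1 − 0.264) = −0.75 ln(0.736)
  = −0.75 × (-0.306525) = 0.229894 substitutions/site.

0.23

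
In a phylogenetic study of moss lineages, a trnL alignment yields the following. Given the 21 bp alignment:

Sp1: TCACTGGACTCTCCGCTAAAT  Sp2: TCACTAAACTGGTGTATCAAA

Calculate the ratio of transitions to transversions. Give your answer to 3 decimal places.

Transitions are A↔G and C↔T; transversions are all other mismatches.
Transitions: 3. Transversions: 7.
R = 3/7 = 0.428571… ≈ 0.429 (to 3 d.p.).

0.429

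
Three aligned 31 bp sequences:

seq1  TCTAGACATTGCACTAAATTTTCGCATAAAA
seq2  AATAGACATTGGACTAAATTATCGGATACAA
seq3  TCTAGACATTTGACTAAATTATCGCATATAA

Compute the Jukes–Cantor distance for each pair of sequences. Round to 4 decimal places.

d(seq1,seq2) = 0.2239, d(seq1,seq3) = 0.1416, d(seq2,seq3) = 0.1816

seq1–seq2: 6/31 sites differ → p ≈ 0.193548, d = −0.75 ln(1 − 0.258064) = 0.223869 ≈ 0.2239.
seq1–seq3: 4/31 sites differ → p ≈ 0.129032, d = −0.75 ln(1 − 0.172043) = 0.141596 ≈ 0.1416.
seq2–seq3: 5/31 sites differ → p ≈ 0.16129, d = −0.75 ln(1 − 0.215053) = 0.181604 ≈ 0.1816.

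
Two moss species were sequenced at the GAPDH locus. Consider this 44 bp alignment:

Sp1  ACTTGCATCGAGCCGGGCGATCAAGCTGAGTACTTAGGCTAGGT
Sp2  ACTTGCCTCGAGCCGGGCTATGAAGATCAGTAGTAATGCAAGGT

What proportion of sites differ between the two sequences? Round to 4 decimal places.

0.2045

The sequences differ at 9 of 44 positions (sites 7, 19, 22, 26, 28, 33, 35, 37, 40).
p = 9/44 = 0.204545… ≈ 0.2045 (to 4 d.p.).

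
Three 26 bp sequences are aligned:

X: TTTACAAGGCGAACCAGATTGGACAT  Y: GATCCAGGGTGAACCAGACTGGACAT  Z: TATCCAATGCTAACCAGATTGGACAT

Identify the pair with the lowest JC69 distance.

X and Z

X–Y: 6/26 differ, p = 0.231, d = 0.276.
X–Z: 4/26 differ, p = 0.154, d = 0.172.
Y–Z: 6/26 differ, p = 0.231, d = 0.276.
The smallest distance is between X and Z.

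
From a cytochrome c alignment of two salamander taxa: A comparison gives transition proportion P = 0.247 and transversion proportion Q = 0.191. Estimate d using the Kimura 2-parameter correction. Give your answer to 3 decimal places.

Under the Kimura two-parameter model, d = −½ ln(1 − 2P − Q) − ¼ ln(1 − 2Q).
1 − 2P − Q = 0.315, giving −½ ln(0.315) = 0.577591.
1 − 2Q = 0.618, giving −¼ ln(0.618) = 0.120317.
d = 0.577591 + 0.120317 = 0.697908.

0.698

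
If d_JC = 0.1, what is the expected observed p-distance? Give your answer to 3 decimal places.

p = (3/4)(1 − e^(−4d/3)) = 0.75 × (1 − e^(-0.133333)) = 0.75 × (1 − 0.875174) = 0.093620.

0.094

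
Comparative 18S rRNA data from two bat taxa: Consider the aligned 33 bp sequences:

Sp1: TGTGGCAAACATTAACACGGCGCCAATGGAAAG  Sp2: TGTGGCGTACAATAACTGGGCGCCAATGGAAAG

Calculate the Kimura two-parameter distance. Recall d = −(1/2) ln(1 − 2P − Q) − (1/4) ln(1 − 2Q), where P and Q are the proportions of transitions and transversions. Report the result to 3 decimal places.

0.170

Of 33 sites, 1 differences are transitions and 4 are transversions, so P = 1/33 ≈ 0.030303 and Q = 4/33 ≈ 0.121212.
Under the Kimura two-parameter model, d = −½ ln(1 − 2P − Q) − ¼ ln(1 − 2Q).
1 − 2P − Q = 0.818182, giving −½ ln(0.818182) = 0.100335.
1 − 2Q = 0.757576, giving −¼ ln(0.757576) = 0.069408.
d = 0.100335 + 0.069408 = 0.169743.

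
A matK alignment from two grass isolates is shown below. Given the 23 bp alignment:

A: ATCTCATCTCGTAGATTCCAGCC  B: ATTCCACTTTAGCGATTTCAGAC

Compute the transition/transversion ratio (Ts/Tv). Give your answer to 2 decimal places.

Transitions are A↔G and C↔T; transversions are all other mismatches.
Transitions: 7. Transversions: 3.
R = 7/3 = 2.333333… ≈ 2.33 (to 2 d.p.).

2.33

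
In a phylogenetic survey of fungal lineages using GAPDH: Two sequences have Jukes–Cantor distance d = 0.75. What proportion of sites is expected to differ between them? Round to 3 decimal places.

0.474

p = (3/4)(1 − e^(−4d/3)) = 0.75 × (1 − e^(-1)) = 0.75 × (1 − 0.367879) = 0.474091.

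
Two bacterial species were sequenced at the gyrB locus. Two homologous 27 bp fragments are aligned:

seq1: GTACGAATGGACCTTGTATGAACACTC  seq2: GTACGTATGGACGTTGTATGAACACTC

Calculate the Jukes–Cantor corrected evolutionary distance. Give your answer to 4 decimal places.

The sequences differ at 2 of 27 sites (6, 13), so p = 2/27 ≈ 0.074074.
d = −(3/4) ln(1 − 4p/3) = −0.75 ln(1 − 0.098765) = −0.75 ln(0.901235)
  = −0.75 × (-0.103989) = 0.077992 substitutions/site.

0.0780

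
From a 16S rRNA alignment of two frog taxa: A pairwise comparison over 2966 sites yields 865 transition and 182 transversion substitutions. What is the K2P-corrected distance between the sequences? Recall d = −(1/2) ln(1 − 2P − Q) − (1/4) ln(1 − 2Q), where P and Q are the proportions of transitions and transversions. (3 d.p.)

0.550

P = 865/2966 ≈ 0.291639 and Q = 182/2966 ≈ 0.061362.
Under the Kimura two-parameter model, d = −½ ln(1 − 2P − Q) − ¼ ln(1 − 2Q).
1 − 2P − Q = 0.35536, giving −½ ln(0.35536) = 0.517312.
1 − 2Q = 0.877276, giving −¼ ln(0.877276) = 0.032733.
d = 0.517312 + 0.032733 = 0.550045.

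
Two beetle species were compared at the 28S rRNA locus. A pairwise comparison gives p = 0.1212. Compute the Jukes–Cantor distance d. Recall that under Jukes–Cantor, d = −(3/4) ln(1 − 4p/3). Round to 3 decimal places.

d = −(3/4) ln(1 − 4p/3) = −0.75 ln(1 − 0.1616) = −0.75 ln(0.8384)
  = −0.75 × (-0.176260) = 0.132195 substitutions/site.

0.132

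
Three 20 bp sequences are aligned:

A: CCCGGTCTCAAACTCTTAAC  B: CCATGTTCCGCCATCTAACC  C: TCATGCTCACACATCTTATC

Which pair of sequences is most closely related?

B and C

A–B: 10/20 differ, p = 0.500, d = 0.824.
A–C: 11/20 differ, p = 0.550, d = 0.991.
B–C: 7/20 differ, p = 0.350, d = 0.471.
The smallest distance is between B and C.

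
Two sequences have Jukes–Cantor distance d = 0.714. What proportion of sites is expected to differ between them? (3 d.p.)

0.461

p = (3/4)(1 − e^(−4d/3)) = 0.75 × (1 − e^(-0.952)) = 0.75 × (1 − 0.385968) = 0.460524.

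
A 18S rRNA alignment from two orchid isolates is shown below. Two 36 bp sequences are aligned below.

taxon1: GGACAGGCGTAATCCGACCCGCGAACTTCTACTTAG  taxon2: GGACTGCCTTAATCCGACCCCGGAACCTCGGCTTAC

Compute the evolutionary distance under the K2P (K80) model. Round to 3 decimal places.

0.305

Of 36 sites, 2 differences are transitions and 7 are transversions, so P = 2/36 ≈ 0.055556 and Q = 7/36 ≈ 0.194444.
Under the Kimura two-parameter model, d = −½ ln(1 − 2P − Q) − ¼ ln(1 − 2Q).
1 − 2P − Q = 0.694444, giving −½ ln(0.694444) = 0.182322.
1 − 2Q = 0.611112, giving −¼ ln(0.611112) = 0.123119.
d = 0.182322 + 0.123119 = 0.305441.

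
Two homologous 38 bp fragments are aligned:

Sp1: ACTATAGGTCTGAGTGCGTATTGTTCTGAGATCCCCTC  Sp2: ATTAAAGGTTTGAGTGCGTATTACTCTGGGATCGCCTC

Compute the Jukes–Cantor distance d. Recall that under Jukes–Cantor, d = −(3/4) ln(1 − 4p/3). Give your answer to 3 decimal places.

The sequences differ at 7 of 38 sites (2, 5, 10, 23, 24, 29, 34), so p = 7/38 ≈ 0.184211.
d = −(3/4) ln(1 − 4p/3) = −0.75 ln(1 − 0.245615) = −0.75 ln(0.754385)
  = −0.75 × (-0.281852) = 0.211389 substitutions/site.

0.211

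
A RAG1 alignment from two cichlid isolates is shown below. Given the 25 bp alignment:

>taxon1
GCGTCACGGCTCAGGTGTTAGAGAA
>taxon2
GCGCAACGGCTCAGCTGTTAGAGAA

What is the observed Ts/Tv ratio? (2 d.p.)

Transitions are A↔G and C↔T; transversions are all other mismatches.
Transitions: 1. Transversions: 2.
R = 1/2 = 0.50.

0.50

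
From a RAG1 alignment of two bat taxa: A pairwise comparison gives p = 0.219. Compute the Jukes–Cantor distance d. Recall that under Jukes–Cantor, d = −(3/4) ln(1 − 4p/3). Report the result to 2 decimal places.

0.26

d = −(3/4) ln(1 − 4p/3) = −0.75 ln(1 − 0.292) = −0.75 ln(0.708)
  = −0.75 × (-0.345311) = 0.258983 substitutions/site.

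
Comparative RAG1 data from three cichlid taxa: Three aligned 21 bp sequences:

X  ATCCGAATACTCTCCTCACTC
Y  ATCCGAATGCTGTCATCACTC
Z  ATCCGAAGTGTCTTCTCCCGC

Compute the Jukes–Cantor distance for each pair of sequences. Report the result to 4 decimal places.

d(X,Y) = 0.1585, d(X,Z) = 0.3597, d(Y,Z) = 0.5319

X–Y: 3/21 sites differ → p ≈ 0.142857, d = −0.75 ln(1 − 0.190476) = 0.158482 ≈ 0.1585.
X–Z: 6/21 sites differ → p ≈ 0.285714, d = −0.75 ln(1 − 0.380952) = 0.359679 ≈ 0.3597.
Y–Z: 8/21 sites differ → p ≈ 0.380952, d = −0.75 ln(1 − 0.507936) = 0.531860 ≈ 0.5319.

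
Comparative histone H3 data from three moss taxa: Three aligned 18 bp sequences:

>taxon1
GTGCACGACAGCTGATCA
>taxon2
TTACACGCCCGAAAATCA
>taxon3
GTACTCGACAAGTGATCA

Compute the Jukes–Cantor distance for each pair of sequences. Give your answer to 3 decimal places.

d(taxon1,taxon2) = 0.548, d(taxon1,taxon3) = 0.264, d(taxon2,taxon3) = 0.673

taxon1–taxon2: 7/18 sites differ → p ≈ 0.388889, d = −0.75 ln(1 − 0.518519) = 0.548166 ≈ 0.548.
taxon1–taxon3: 4/18 sites differ → p ≈ 0.222222, d = −0.75 ln(1 − 0.296296) = 0.263548 ≈ 0.264.
taxon2–taxon3: 8/18 sites differ → p ≈ 0.444444, d = −0.75 ln(1 − 0.592592) = 0.673455 ≈ 0.673.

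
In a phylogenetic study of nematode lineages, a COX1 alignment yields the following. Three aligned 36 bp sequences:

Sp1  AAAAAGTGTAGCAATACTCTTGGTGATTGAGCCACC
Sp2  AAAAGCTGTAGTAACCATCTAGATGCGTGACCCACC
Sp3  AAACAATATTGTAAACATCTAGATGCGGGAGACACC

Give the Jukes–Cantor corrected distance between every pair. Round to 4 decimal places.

Sp1–Sp2: 11/36 sites differ → p ≈ 0.305556, d = −0.75 ln(1 − 0.407408) = 0.392437 ≈ 0.3924.
Sp1–Sp3: 14/36 sites differ → p ≈ 0.388889, d = −0.75 ln(1 − 0.518519) = 0.548166 ≈ 0.5482.
Sp2–Sp3: 9/36 sites differ → p = 0.25, d = −0.75 ln(1 − 0.333333) = 0.304098 ≈ 0.3041.

d(Sp1,Sp2) = 0.3924, d(Sp1,Sp3) = 0.5482, d(Sp2,Sp3) = 0.3041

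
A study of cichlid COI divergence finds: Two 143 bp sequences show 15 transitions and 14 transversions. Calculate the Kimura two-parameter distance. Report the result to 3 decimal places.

0.238

P = 15/143 ≈ 0.104895 and Q = 14/143 ≈ 0.097902.
Under the Kimura two-parameter model, d = −½ ln(1 − 2P − Q) − ¼ ln(1 − 2Q).
1 − 2P − Q = 0.692308, giving −½ ln(0.692308) = 0.183862.
1 − 2Q = 0.804196, giving −¼ ln(0.804196) = 0.054478.
d = 0.183862 + 0.054478 = 0.238340.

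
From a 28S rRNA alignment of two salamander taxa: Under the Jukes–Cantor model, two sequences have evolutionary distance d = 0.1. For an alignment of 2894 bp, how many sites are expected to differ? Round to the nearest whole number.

Invert JC69: p = (3/4)(1 − e^(−4d/3)) = 0.75 × (1 − e^(-0.133333)) = 0.75 × (1 − 0.875174) = 0.093620.
Expected differing sites = pL ≈ 0.093620 × 2894 = 270.93628 ≈ 271.

271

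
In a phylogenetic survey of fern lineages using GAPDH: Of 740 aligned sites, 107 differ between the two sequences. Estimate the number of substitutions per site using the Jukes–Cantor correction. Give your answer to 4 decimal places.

0.1606

p = 107/740 ≈ 0.144595.
d = −(3/4) ln(1 − 4p/3) = −0.75 ln(1 − 0.192793) = −0.75 ln(0.807207)
  = −0.75 × (-0.214175) = 0.160631 substitutions/site.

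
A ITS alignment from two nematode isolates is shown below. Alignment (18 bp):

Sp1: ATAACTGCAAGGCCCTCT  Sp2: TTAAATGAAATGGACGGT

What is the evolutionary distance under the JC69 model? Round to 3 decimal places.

0.673

The sequences differ at 8 of 18 sites (1, 5, 8, 11, 13, 14, 16, 17), so p = 8/18 ≈ 0.444444.
d = −(3/4) ln(1 − 4p/3) = −0.75 ln(1 − 0.592592) = −0.75 ln(0.407408)
  = −0.75 × (-0.897940) = 0.673455 substitutions/site.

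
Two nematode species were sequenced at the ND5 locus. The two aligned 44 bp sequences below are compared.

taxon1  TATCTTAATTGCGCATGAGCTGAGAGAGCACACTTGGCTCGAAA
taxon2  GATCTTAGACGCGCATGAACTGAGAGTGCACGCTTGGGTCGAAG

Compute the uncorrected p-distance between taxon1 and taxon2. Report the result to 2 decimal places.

0.20

The sequences differ at 9 of 44 positions (sites 1, 8, 9, 10, 19, 27, 32, 38, 44).
p = 9/44 = 0.204545… ≈ 0.20 (to 2 d.p.).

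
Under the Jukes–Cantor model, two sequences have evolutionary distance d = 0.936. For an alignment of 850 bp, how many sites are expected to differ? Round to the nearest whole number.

454

Invert JC69: p = (3/4)(1 − e^(−4d/3)) = 0.75 × (1 − e^(-1.248)) = 0.75 × (1 − 0.287078) = 0.534692.
Expected differing sites = pL ≈ 0.534692 × 850 = 454.4882 ≈ 454.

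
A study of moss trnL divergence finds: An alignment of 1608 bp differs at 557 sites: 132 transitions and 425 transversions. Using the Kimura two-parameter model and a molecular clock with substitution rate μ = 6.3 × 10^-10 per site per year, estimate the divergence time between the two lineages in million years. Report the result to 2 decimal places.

P = 132/1608 ≈ 0.08209 and Q = 425/1608 ≈ 0.264303.
Under the Kimura two-parameter model, d = −½ ln(1 − 2P − Q) − ¼ ln(1 − 2Q).
1 − 2P − Q = 0.571517, giving −½ ln(0.571517) = 0.279731.
1 − 2Q = 0.471394, giving −¼ ln(0.471394) = 0.188015.
d = 0.279731 + 0.188015 = 0.467746.
Under a molecular clock d = 2μt, so t = d/(2μ) = 0.467746 / (2 × 6.3 × 10^-10) = 371.23 million years.

371.23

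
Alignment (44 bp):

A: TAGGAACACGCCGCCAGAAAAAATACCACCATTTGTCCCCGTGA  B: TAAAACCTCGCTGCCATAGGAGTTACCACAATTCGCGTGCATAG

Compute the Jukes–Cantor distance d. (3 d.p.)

The sequences differ at 19 of 44 sites, so p = 19/44 ≈ 0.431818.
d = −(3/4) ln(1 − 4p/3) = −0.75 ln(1 − 0.575757) = −0.75 ln(0.424243)
  = −0.75 × (-0.857449) = 0.643087 substitutions/site.

0.643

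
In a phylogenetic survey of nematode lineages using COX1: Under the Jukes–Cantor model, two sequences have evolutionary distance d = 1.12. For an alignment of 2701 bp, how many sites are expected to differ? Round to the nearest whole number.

Invert JC69: p = (3/4)(1 − e^(−4d/3)) = 0.75 × (1 − e^(-1.493333)) = 0.75 × (1 − 0.224623) = 0.581533.
Expected differing sites = pL ≈ 0.581533 × 2701 = 1570.720633 ≈ 1571.

1571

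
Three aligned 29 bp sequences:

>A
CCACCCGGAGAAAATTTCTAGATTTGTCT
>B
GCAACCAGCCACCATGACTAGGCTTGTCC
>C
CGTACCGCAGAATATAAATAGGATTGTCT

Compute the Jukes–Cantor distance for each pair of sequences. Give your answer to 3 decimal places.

d(A,B) = 0.602, d(A,C) = 0.462, d(B,C) = 0.683

A–B: 12/29 sites differ → p ≈ 0.413793, d = −0.75 ln(1 − 0.551724) = 0.601760 ≈ 0.602.
A–C: 10/29 sites differ → p ≈ 0.344828, d = −0.75 ln(1 − 0.459771) = 0.461822 ≈ 0.462.
B–C: 13/29 sites differ → p ≈ 0.448276, d = −0.75 ln(1 − 0.597701) = 0.682920 ≈ 0.683.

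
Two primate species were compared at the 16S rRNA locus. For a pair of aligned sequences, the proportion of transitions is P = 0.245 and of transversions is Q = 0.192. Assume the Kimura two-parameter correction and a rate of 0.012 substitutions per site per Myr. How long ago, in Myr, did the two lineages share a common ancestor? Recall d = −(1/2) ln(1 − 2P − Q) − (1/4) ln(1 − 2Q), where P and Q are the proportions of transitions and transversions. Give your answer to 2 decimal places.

Under the Kimura two-parameter model, d = −½ ln(1 − 2P − Q) − ¼ ln(1 − 2Q).
1 − 2P − Q = 0.318, giving −½ ln(0.318) = 0.572852.
1 − 2Q = 0.616, giving −¼ ln(0.616) = 0.121127.
d = 0.572852 + 0.121127 = 0.693979.
Under a molecular clock d = 2μt, so t = d/(2μ) = 0.693979 / (2 × 0.012) = 28.92 Myr.

28.92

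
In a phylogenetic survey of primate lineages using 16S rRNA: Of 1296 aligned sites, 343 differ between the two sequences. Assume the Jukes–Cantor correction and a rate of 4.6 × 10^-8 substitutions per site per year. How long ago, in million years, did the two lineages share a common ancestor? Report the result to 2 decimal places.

p = 343/1296 ≈ 0.26466.
d = −(3/4) ln(1 − 4p/3) = −0.75 ln(1 − 0.35288) = −0.75 ln(0.64712)
  = −0.75 × (-0.435224) = 0.326418 substitutions/site.
Under a molecular clock d = 2μt, so t = d/(2μ) = 0.326418 / (2 × 4.6 × 10^-8) = 3.55 million years.

3.55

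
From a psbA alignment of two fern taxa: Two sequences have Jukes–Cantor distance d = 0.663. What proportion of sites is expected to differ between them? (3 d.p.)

p = (3/4)(1 − e^(−4d/3)) = 0.75 × (1 − e^(-0.884)) = 0.75 × (1 − 0.413127) = 0.440155.

0.440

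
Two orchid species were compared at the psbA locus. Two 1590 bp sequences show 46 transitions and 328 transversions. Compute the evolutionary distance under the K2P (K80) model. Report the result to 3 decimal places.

0.286

P = 46/1590 ≈ 0.028931 and Q = 328/1590 ≈ 0.206289.
Under the Kimura two-parameter model, d = −½ ln(1 − 2P − Q) − ¼ ln(1 − 2Q).
1 − 2P − Q = 0.735849, giving −½ ln(0.735849) = 0.153365.
1 − 2Q = 0.587422, giving −¼ ln(0.587422) = 0.133003.
d = 0.153365 + 0.133003 = 0.286368.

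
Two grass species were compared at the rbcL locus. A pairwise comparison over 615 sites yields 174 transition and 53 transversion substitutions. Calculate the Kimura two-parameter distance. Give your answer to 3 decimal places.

0.575

P = 174/615 ≈ 0.282927 and Q = 53/615 ≈ 0.086179.
Under the Kimura two-parameter model, d = −½ ln(1 − 2P − Q) − ¼ ln(1 − 2Q).
1 − 2P − Q = 0.347967, giving −½ ln(0.347967) = 0.527824.
1 − 2Q = 0.827642, giving −¼ ln(0.827642) = 0.047294.
d = 0.527824 + 0.047294 = 0.575118.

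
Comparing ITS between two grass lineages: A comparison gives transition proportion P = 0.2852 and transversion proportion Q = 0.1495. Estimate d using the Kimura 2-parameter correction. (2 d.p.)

Under the Kimura two-parameter model, d = −½ ln(1 − 2P − Q) − ¼ ln(1 − 2Q).
1 − 2P − Q = 0.2801, giving −½ ln(0.2801) = 0.636304.
1 − 2Q = 0.701, giving −¼ ln(0.701) = 0.088812.
d = 0.636304 + 0.088812 = 0.725116.

0.73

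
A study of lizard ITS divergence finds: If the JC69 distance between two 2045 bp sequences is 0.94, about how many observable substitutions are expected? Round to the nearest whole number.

Invert JC69: p = (3/4)(1 − e^(−4d/3)) = 0.75 × (1 − e^(-1.253333)) = 0.75 × (1 − 0.285551) = 0.535837.
Expected differing sites = pL ≈ 0.535837 × 2045 = 1095.786665 ≈ 1096.

1096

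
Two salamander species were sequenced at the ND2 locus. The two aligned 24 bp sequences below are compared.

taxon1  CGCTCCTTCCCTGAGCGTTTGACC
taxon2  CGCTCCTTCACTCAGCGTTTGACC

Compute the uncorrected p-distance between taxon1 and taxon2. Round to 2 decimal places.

0.08

The sequences differ at 2 of 24 positions (sites 10, 13).
p = 2/24 = 0.083333… ≈ 0.08 (to 2 d.p.).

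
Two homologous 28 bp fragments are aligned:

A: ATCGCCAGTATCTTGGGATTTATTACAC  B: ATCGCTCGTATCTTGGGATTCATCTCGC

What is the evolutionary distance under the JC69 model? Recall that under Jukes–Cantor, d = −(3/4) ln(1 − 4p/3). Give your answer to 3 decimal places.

0.252

The sequences differ at 6 of 28 sites (6, 7, 21, 24, 25, 27), so p = 6/28 ≈ 0.214286.
d = −(3/4) ln(1 − 4p/3) = −0.75 ln(1 − 0.285715) = −0.75 ln(0.714285)
  = −0.75 × (-0.336473) = 0.252355 substitutions/site.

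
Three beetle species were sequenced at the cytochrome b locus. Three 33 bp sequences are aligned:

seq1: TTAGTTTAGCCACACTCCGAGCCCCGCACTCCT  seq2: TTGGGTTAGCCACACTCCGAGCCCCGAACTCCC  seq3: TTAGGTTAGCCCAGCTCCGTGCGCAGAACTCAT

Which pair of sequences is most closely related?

seq1–seq2: 4/33 differ, p = 0.121, d = 0.132.
seq1–seq3: 9/33 differ, p = 0.273, d = 0.339.
seq2–seq3: 9/33 differ, p = 0.273, d = 0.339.
The smallest distance is between seq1 and seq2.

seq1 and seq2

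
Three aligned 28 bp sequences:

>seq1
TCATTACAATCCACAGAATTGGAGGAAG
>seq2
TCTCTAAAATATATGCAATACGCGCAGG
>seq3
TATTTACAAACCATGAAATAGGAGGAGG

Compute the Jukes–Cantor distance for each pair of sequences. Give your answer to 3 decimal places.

seq1–seq2: 13/28 sites differ → p ≈ 0.464286, d = −0.75 ln(1 − 0.619048) = 0.723811 ≈ 0.724.
seq1–seq3: 8/28 sites differ → p ≈ 0.285714, d = −0.75 ln(1 − 0.380952) = 0.359679 ≈ 0.360.
seq2–seq3: 10/28 sites differ → p ≈ 0.357143, d = −0.75 ln(1 − 0.476191) = 0.484971 ≈ 0.485.

d(seq1,seq2) = 0.724, d(seq1,seq3) = 0.360, d(seq2,seq3) = 0.485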